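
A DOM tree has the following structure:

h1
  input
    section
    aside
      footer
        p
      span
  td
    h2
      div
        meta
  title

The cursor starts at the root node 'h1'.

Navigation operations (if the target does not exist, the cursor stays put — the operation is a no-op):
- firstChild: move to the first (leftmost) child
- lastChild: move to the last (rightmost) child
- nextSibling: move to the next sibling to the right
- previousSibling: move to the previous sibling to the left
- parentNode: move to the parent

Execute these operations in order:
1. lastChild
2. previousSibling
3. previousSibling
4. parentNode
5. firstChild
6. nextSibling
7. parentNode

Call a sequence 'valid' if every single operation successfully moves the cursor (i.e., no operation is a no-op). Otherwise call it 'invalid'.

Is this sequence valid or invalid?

After 1 (lastChild): title
After 2 (previousSibling): td
After 3 (previousSibling): input
After 4 (parentNode): h1
After 5 (firstChild): input
After 6 (nextSibling): td
After 7 (parentNode): h1

Answer: valid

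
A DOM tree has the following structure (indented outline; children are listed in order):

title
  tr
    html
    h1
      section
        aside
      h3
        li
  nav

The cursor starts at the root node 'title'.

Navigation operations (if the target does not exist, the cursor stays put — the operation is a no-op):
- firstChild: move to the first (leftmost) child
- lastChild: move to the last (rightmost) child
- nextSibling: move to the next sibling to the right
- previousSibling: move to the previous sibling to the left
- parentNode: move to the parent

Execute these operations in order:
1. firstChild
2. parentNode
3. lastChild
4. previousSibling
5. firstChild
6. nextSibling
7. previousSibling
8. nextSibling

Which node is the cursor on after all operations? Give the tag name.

Answer: h1

Derivation:
After 1 (firstChild): tr
After 2 (parentNode): title
After 3 (lastChild): nav
After 4 (previousSibling): tr
After 5 (firstChild): html
After 6 (nextSibling): h1
After 7 (previousSibling): html
After 8 (nextSibling): h1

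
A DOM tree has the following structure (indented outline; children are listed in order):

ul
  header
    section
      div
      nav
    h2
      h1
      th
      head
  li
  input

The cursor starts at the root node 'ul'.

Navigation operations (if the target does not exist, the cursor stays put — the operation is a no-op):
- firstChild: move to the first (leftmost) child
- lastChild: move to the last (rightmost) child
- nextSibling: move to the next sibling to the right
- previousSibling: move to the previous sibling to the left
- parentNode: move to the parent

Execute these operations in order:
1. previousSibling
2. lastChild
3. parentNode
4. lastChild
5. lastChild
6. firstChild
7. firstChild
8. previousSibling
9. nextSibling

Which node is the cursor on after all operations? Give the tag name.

After 1 (previousSibling): ul (no-op, stayed)
After 2 (lastChild): input
After 3 (parentNode): ul
After 4 (lastChild): input
After 5 (lastChild): input (no-op, stayed)
After 6 (firstChild): input (no-op, stayed)
After 7 (firstChild): input (no-op, stayed)
After 8 (previousSibling): li
After 9 (nextSibling): input

Answer: input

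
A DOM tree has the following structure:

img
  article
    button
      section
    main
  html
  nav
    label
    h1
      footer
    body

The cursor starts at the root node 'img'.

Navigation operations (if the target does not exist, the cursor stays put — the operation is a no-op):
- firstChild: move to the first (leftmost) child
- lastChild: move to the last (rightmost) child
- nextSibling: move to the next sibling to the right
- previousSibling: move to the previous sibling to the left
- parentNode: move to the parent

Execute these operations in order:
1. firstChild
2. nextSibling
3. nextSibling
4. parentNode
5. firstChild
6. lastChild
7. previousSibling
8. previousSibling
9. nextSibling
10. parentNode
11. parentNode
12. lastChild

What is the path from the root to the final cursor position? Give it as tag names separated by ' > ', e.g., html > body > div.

Answer: img > nav

Derivation:
After 1 (firstChild): article
After 2 (nextSibling): html
After 3 (nextSibling): nav
After 4 (parentNode): img
After 5 (firstChild): article
After 6 (lastChild): main
After 7 (previousSibling): button
After 8 (previousSibling): button (no-op, stayed)
After 9 (nextSibling): main
After 10 (parentNode): article
After 11 (parentNode): img
After 12 (lastChild): nav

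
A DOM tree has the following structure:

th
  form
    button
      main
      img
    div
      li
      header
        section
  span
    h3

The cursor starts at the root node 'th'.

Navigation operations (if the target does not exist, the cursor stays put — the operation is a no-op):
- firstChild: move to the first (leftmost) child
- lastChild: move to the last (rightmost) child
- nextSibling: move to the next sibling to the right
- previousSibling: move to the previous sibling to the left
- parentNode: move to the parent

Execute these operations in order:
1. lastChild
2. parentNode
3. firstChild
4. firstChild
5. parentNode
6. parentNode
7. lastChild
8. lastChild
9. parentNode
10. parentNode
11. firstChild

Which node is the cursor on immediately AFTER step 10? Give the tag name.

After 1 (lastChild): span
After 2 (parentNode): th
After 3 (firstChild): form
After 4 (firstChild): button
After 5 (parentNode): form
After 6 (parentNode): th
After 7 (lastChild): span
After 8 (lastChild): h3
After 9 (parentNode): span
After 10 (parentNode): th

Answer: th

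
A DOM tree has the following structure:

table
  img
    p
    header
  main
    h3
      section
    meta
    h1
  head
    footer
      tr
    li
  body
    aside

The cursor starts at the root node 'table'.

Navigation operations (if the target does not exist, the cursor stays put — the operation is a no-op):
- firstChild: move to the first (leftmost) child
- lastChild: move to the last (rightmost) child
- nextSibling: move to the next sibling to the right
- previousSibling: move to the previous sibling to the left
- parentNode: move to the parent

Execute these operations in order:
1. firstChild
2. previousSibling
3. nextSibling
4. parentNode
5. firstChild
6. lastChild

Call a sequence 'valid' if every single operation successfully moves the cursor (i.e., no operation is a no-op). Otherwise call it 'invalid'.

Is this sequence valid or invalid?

Answer: invalid

Derivation:
After 1 (firstChild): img
After 2 (previousSibling): img (no-op, stayed)
After 3 (nextSibling): main
After 4 (parentNode): table
After 5 (firstChild): img
After 6 (lastChild): header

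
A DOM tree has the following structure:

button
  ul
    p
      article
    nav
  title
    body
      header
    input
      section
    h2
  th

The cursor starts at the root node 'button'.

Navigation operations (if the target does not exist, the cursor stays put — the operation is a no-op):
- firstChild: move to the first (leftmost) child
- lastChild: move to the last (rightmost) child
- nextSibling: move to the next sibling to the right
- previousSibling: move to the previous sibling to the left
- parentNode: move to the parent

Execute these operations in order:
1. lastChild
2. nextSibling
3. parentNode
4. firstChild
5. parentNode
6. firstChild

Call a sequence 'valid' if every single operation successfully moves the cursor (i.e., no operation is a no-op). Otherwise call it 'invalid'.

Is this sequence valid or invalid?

After 1 (lastChild): th
After 2 (nextSibling): th (no-op, stayed)
After 3 (parentNode): button
After 4 (firstChild): ul
After 5 (parentNode): button
After 6 (firstChild): ul

Answer: invalid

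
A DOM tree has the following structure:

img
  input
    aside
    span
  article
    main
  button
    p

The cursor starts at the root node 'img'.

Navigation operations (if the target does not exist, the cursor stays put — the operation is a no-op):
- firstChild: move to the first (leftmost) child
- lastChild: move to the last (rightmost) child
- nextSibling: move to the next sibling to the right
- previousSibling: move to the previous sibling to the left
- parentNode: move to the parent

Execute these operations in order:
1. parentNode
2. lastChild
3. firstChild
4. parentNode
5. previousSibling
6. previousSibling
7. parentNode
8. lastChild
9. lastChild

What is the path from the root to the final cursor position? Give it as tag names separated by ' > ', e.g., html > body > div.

After 1 (parentNode): img (no-op, stayed)
After 2 (lastChild): button
After 3 (firstChild): p
After 4 (parentNode): button
After 5 (previousSibling): article
After 6 (previousSibling): input
After 7 (parentNode): img
After 8 (lastChild): button
After 9 (lastChild): p

Answer: img > button > p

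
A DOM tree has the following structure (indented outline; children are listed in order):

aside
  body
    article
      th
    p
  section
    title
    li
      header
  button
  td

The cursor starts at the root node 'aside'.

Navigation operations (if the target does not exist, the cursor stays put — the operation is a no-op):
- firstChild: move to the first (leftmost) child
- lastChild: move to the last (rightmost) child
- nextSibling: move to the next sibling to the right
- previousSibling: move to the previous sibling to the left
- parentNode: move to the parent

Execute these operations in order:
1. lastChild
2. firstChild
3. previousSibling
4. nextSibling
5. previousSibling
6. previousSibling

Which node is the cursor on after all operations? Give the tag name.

After 1 (lastChild): td
After 2 (firstChild): td (no-op, stayed)
After 3 (previousSibling): button
After 4 (nextSibling): td
After 5 (previousSibling): button
After 6 (previousSibling): section

Answer: section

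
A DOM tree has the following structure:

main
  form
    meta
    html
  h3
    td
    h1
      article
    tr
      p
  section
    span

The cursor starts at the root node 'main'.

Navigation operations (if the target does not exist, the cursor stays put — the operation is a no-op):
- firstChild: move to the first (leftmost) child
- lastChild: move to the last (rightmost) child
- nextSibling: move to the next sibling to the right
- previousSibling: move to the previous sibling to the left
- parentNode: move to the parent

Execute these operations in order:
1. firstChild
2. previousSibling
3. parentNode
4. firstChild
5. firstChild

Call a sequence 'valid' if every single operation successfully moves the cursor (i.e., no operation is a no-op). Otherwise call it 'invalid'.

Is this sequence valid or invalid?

After 1 (firstChild): form
After 2 (previousSibling): form (no-op, stayed)
After 3 (parentNode): main
After 4 (firstChild): form
After 5 (firstChild): meta

Answer: invalid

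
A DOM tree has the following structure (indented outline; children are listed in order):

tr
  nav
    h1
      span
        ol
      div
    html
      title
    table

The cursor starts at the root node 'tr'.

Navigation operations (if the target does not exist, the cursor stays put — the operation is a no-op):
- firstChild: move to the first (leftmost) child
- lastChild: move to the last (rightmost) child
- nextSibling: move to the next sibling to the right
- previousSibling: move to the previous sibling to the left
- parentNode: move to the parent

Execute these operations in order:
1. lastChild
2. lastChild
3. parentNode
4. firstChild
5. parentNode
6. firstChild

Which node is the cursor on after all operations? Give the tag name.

Answer: h1

Derivation:
After 1 (lastChild): nav
After 2 (lastChild): table
After 3 (parentNode): nav
After 4 (firstChild): h1
After 5 (parentNode): nav
After 6 (firstChild): h1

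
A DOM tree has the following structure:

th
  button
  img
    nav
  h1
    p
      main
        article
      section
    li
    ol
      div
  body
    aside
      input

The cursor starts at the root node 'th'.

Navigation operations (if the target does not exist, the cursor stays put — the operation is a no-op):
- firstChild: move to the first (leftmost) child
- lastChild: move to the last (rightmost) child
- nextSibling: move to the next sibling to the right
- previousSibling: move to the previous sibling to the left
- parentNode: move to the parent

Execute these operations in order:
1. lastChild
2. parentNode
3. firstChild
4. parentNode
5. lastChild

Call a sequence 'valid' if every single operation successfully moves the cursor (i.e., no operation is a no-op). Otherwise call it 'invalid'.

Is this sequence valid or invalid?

After 1 (lastChild): body
After 2 (parentNode): th
After 3 (firstChild): button
After 4 (parentNode): th
After 5 (lastChild): body

Answer: valid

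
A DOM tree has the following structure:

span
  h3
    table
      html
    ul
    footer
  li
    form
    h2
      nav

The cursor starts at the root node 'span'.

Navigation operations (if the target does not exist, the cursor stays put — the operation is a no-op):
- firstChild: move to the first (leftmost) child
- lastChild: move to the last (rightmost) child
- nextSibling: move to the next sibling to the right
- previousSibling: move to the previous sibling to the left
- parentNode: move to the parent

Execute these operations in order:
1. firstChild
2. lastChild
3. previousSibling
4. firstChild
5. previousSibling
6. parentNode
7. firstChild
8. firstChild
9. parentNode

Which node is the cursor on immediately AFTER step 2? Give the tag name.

Answer: footer

Derivation:
After 1 (firstChild): h3
After 2 (lastChild): footer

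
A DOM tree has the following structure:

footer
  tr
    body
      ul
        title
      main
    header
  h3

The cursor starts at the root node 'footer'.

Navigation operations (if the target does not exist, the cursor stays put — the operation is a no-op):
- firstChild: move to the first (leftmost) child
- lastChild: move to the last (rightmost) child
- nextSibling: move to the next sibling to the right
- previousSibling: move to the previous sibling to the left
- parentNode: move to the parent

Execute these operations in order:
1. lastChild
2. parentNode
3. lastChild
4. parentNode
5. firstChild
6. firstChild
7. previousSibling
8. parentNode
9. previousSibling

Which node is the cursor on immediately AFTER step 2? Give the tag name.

Answer: footer

Derivation:
After 1 (lastChild): h3
After 2 (parentNode): footer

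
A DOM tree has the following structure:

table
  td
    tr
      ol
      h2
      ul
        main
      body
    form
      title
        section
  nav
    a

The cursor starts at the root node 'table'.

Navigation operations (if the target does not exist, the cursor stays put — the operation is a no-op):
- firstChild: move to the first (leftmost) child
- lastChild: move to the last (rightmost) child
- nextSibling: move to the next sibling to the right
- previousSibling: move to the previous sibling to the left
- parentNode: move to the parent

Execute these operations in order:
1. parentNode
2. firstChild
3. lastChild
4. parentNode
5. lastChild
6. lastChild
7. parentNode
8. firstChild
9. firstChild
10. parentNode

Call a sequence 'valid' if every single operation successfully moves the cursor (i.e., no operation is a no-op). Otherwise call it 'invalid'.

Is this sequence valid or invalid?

After 1 (parentNode): table (no-op, stayed)
After 2 (firstChild): td
After 3 (lastChild): form
After 4 (parentNode): td
After 5 (lastChild): form
After 6 (lastChild): title
After 7 (parentNode): form
After 8 (firstChild): title
After 9 (firstChild): section
After 10 (parentNode): title

Answer: invalid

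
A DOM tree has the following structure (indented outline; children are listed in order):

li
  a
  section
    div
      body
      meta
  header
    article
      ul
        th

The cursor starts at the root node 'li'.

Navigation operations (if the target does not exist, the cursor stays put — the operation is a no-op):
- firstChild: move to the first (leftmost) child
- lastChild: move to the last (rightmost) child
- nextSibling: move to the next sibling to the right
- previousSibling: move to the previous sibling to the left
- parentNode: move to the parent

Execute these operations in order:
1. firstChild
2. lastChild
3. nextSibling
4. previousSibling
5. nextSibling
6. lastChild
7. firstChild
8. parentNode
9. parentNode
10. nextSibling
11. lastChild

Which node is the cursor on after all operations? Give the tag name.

Answer: article

Derivation:
After 1 (firstChild): a
After 2 (lastChild): a (no-op, stayed)
After 3 (nextSibling): section
After 4 (previousSibling): a
After 5 (nextSibling): section
After 6 (lastChild): div
After 7 (firstChild): body
After 8 (parentNode): div
After 9 (parentNode): section
After 10 (nextSibling): header
After 11 (lastChild): article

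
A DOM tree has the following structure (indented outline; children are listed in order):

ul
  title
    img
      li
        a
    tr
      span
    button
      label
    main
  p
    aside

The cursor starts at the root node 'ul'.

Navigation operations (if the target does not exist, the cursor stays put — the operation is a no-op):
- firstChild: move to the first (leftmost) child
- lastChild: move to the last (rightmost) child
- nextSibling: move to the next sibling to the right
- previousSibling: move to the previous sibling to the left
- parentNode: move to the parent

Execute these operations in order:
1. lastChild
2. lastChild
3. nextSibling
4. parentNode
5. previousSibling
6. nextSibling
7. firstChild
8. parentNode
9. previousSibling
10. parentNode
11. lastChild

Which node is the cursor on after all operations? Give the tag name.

Answer: p

Derivation:
After 1 (lastChild): p
After 2 (lastChild): aside
After 3 (nextSibling): aside (no-op, stayed)
After 4 (parentNode): p
After 5 (previousSibling): title
After 6 (nextSibling): p
After 7 (firstChild): aside
After 8 (parentNode): p
After 9 (previousSibling): title
After 10 (parentNode): ul
After 11 (lastChild): p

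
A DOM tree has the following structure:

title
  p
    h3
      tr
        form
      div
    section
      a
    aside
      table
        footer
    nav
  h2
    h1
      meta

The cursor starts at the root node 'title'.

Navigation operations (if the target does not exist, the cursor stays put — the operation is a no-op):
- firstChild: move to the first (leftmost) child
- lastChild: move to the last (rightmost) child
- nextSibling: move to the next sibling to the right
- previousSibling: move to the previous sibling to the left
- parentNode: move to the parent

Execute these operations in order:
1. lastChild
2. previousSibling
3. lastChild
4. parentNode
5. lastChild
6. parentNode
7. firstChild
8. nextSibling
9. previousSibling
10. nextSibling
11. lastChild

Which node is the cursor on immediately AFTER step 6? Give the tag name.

Answer: p

Derivation:
After 1 (lastChild): h2
After 2 (previousSibling): p
After 3 (lastChild): nav
After 4 (parentNode): p
After 5 (lastChild): nav
After 6 (parentNode): p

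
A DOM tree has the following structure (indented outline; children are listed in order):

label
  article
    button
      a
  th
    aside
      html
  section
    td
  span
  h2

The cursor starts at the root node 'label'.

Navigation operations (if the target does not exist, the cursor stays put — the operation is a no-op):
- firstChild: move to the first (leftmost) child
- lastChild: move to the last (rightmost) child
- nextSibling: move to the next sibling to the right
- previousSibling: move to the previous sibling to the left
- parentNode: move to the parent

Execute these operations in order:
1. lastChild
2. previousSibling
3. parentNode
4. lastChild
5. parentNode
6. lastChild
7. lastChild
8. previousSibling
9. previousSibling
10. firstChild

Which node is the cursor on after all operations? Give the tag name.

After 1 (lastChild): h2
After 2 (previousSibling): span
After 3 (parentNode): label
After 4 (lastChild): h2
After 5 (parentNode): label
After 6 (lastChild): h2
After 7 (lastChild): h2 (no-op, stayed)
After 8 (previousSibling): span
After 9 (previousSibling): section
After 10 (firstChild): td

Answer: td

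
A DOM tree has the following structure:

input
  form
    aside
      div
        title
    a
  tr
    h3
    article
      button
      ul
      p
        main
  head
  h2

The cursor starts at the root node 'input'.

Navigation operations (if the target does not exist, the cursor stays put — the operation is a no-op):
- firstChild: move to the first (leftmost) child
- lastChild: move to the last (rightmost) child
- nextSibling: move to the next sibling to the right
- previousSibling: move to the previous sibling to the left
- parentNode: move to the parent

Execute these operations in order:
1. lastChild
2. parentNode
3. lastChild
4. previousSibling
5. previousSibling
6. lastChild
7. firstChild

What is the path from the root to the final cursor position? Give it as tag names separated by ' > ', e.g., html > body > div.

After 1 (lastChild): h2
After 2 (parentNode): input
After 3 (lastChild): h2
After 4 (previousSibling): head
After 5 (previousSibling): tr
After 6 (lastChild): article
After 7 (firstChild): button

Answer: input > tr > article > button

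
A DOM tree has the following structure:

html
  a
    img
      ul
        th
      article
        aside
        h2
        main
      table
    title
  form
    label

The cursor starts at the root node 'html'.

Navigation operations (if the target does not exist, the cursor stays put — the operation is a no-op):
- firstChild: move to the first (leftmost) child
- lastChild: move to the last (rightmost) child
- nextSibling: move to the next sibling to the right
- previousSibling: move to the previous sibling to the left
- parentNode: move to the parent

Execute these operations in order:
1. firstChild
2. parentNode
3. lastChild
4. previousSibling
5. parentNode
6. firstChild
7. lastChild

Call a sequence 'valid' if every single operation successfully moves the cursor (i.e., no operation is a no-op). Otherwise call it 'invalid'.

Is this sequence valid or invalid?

After 1 (firstChild): a
After 2 (parentNode): html
After 3 (lastChild): form
After 4 (previousSibling): a
After 5 (parentNode): html
After 6 (firstChild): a
After 7 (lastChild): title

Answer: valid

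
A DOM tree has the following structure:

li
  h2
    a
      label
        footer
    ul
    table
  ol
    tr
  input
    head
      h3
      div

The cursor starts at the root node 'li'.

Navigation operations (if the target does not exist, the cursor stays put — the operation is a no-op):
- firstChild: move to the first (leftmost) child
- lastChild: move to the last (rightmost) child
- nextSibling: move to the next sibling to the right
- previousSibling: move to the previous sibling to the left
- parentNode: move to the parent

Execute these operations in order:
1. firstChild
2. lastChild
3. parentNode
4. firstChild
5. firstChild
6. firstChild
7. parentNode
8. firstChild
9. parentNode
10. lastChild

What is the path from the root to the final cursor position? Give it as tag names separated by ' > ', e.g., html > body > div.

Answer: li > h2 > a > label > footer

Derivation:
After 1 (firstChild): h2
After 2 (lastChild): table
After 3 (parentNode): h2
After 4 (firstChild): a
After 5 (firstChild): label
After 6 (firstChild): footer
After 7 (parentNode): label
After 8 (firstChild): footer
After 9 (parentNode): label
After 10 (lastChild): footer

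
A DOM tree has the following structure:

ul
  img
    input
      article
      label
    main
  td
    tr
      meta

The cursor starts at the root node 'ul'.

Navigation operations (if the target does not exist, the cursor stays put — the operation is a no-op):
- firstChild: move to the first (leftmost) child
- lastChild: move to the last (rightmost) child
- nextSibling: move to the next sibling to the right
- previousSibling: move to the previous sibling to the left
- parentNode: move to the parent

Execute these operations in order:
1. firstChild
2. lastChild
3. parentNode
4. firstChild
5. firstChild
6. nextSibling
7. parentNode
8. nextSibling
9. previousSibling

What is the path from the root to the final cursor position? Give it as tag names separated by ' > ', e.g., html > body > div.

After 1 (firstChild): img
After 2 (lastChild): main
After 3 (parentNode): img
After 4 (firstChild): input
After 5 (firstChild): article
After 6 (nextSibling): label
After 7 (parentNode): input
After 8 (nextSibling): main
After 9 (previousSibling): input

Answer: ul > img > input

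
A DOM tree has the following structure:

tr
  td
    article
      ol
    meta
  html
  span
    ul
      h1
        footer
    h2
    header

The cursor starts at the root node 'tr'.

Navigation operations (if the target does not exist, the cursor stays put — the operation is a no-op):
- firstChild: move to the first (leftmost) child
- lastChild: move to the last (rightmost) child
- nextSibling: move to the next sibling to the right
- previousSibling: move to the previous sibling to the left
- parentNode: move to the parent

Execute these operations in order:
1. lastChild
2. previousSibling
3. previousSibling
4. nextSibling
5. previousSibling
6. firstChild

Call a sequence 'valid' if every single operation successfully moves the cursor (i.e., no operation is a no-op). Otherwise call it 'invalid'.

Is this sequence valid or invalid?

After 1 (lastChild): span
After 2 (previousSibling): html
After 3 (previousSibling): td
After 4 (nextSibling): html
After 5 (previousSibling): td
After 6 (firstChild): article

Answer: valid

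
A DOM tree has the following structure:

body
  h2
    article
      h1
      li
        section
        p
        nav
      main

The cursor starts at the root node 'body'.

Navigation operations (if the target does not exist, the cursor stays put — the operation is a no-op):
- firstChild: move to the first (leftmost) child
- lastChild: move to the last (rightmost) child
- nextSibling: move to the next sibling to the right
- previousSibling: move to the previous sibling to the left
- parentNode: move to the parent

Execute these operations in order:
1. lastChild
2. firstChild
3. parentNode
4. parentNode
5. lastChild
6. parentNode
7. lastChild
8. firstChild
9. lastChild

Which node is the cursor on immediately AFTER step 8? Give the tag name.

After 1 (lastChild): h2
After 2 (firstChild): article
After 3 (parentNode): h2
After 4 (parentNode): body
After 5 (lastChild): h2
After 6 (parentNode): body
After 7 (lastChild): h2
After 8 (firstChild): article

Answer: article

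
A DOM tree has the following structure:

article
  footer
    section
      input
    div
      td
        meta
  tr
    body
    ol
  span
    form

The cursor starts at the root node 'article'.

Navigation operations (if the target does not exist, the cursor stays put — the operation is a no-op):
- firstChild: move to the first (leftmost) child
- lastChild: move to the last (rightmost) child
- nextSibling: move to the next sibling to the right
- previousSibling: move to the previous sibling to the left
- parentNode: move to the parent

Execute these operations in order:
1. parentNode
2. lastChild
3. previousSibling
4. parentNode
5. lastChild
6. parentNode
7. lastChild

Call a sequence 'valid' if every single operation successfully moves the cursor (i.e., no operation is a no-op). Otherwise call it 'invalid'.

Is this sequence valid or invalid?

Answer: invalid

Derivation:
After 1 (parentNode): article (no-op, stayed)
After 2 (lastChild): span
After 3 (previousSibling): tr
After 4 (parentNode): article
After 5 (lastChild): span
After 6 (parentNode): article
After 7 (lastChild): span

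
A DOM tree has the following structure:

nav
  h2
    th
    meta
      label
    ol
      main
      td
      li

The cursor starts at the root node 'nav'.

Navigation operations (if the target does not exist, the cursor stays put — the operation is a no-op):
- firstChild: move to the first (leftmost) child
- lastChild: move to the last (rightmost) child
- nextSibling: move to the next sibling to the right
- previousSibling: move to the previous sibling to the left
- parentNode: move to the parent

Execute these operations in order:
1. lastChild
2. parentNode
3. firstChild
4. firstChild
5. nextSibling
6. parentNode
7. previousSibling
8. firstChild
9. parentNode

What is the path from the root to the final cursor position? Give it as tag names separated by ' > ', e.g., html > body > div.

After 1 (lastChild): h2
After 2 (parentNode): nav
After 3 (firstChild): h2
After 4 (firstChild): th
After 5 (nextSibling): meta
After 6 (parentNode): h2
After 7 (previousSibling): h2 (no-op, stayed)
After 8 (firstChild): th
After 9 (parentNode): h2

Answer: nav > h2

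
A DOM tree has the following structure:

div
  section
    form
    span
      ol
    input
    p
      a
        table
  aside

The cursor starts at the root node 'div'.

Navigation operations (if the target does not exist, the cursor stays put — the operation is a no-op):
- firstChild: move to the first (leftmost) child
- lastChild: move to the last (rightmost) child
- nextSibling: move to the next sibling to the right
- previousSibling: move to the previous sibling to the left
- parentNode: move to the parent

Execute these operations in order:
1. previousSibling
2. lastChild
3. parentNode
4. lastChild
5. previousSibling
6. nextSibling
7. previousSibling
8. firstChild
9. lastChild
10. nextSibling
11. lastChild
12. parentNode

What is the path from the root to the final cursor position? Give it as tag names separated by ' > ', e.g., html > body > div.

After 1 (previousSibling): div (no-op, stayed)
After 2 (lastChild): aside
After 3 (parentNode): div
After 4 (lastChild): aside
After 5 (previousSibling): section
After 6 (nextSibling): aside
After 7 (previousSibling): section
After 8 (firstChild): form
After 9 (lastChild): form (no-op, stayed)
After 10 (nextSibling): span
After 11 (lastChild): ol
After 12 (parentNode): span

Answer: div > section > span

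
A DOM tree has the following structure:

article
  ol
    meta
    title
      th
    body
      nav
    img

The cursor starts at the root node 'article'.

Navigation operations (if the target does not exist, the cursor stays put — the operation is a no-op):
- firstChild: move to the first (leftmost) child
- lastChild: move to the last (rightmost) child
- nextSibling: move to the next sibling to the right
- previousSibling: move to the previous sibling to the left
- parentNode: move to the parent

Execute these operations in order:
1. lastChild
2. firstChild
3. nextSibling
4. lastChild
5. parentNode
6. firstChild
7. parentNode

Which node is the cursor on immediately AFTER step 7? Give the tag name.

Answer: title

Derivation:
After 1 (lastChild): ol
After 2 (firstChild): meta
After 3 (nextSibling): title
After 4 (lastChild): th
After 5 (parentNode): title
After 6 (firstChild): th
After 7 (parentNode): title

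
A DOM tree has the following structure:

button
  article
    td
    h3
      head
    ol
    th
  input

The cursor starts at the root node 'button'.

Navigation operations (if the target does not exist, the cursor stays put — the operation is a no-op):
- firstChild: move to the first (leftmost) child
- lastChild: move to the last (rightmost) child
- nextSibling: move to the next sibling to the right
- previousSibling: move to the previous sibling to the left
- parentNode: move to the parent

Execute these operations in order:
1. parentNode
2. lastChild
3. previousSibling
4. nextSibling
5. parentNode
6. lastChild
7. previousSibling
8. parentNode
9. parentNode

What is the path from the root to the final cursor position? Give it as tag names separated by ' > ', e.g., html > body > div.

Answer: button

Derivation:
After 1 (parentNode): button (no-op, stayed)
After 2 (lastChild): input
After 3 (previousSibling): article
After 4 (nextSibling): input
After 5 (parentNode): button
After 6 (lastChild): input
After 7 (previousSibling): article
After 8 (parentNode): button
After 9 (parentNode): button (no-op, stayed)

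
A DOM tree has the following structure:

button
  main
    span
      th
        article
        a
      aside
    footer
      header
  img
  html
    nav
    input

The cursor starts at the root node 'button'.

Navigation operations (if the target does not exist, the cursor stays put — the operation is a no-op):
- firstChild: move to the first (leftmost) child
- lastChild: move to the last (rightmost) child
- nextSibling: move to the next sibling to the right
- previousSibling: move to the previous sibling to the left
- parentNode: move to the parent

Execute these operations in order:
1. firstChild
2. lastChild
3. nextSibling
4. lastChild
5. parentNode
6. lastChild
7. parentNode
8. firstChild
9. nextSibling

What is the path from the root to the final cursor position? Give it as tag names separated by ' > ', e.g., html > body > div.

After 1 (firstChild): main
After 2 (lastChild): footer
After 3 (nextSibling): footer (no-op, stayed)
After 4 (lastChild): header
After 5 (parentNode): footer
After 6 (lastChild): header
After 7 (parentNode): footer
After 8 (firstChild): header
After 9 (nextSibling): header (no-op, stayed)

Answer: button > main > footer > header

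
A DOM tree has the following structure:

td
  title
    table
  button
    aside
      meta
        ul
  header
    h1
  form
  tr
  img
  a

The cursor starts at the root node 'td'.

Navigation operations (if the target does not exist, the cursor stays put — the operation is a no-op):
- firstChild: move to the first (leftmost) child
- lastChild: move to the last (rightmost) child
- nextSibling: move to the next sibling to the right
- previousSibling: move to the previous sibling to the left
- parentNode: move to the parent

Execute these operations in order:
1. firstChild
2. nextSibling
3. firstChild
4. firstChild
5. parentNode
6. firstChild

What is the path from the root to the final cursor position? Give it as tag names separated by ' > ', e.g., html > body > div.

After 1 (firstChild): title
After 2 (nextSibling): button
After 3 (firstChild): aside
After 4 (firstChild): meta
After 5 (parentNode): aside
After 6 (firstChild): meta

Answer: td > button > aside > meta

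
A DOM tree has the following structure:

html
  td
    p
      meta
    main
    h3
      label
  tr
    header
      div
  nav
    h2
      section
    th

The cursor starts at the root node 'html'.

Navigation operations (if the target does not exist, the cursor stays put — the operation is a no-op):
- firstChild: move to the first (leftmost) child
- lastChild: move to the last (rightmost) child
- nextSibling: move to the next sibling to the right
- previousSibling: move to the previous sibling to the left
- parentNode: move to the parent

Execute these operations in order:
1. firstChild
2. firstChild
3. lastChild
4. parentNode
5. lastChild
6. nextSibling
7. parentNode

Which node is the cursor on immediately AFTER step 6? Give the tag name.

After 1 (firstChild): td
After 2 (firstChild): p
After 3 (lastChild): meta
After 4 (parentNode): p
After 5 (lastChild): meta
After 6 (nextSibling): meta (no-op, stayed)

Answer: meta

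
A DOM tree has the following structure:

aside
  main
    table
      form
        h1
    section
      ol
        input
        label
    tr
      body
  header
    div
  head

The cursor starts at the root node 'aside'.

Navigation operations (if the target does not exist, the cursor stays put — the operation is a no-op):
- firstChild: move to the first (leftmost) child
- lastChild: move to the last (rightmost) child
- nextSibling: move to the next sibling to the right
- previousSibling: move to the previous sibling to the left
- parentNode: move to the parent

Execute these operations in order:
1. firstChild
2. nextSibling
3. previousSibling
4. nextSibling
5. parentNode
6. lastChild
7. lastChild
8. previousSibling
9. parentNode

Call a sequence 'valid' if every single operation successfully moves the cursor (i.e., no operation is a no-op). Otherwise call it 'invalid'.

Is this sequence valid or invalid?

After 1 (firstChild): main
After 2 (nextSibling): header
After 3 (previousSibling): main
After 4 (nextSibling): header
After 5 (parentNode): aside
After 6 (lastChild): head
After 7 (lastChild): head (no-op, stayed)
After 8 (previousSibling): header
After 9 (parentNode): aside

Answer: invalid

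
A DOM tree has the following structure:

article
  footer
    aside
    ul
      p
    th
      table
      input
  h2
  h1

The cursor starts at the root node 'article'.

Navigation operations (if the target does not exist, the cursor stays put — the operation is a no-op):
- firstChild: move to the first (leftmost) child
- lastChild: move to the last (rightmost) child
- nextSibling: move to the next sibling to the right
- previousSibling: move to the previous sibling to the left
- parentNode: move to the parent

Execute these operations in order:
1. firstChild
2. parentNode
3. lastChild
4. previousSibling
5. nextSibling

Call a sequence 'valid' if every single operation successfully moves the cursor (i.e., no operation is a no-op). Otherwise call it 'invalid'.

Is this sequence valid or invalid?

Answer: valid

Derivation:
After 1 (firstChild): footer
After 2 (parentNode): article
After 3 (lastChild): h1
After 4 (previousSibling): h2
After 5 (nextSibling): h1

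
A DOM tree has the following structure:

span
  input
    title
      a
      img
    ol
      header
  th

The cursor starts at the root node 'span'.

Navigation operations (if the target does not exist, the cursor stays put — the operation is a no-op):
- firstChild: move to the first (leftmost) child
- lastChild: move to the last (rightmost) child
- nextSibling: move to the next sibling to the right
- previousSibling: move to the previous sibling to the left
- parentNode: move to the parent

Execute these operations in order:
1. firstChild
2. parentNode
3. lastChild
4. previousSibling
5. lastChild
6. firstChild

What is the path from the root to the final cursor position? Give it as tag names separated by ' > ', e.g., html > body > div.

After 1 (firstChild): input
After 2 (parentNode): span
After 3 (lastChild): th
After 4 (previousSibling): input
After 5 (lastChild): ol
After 6 (firstChild): header

Answer: span > input > ol > header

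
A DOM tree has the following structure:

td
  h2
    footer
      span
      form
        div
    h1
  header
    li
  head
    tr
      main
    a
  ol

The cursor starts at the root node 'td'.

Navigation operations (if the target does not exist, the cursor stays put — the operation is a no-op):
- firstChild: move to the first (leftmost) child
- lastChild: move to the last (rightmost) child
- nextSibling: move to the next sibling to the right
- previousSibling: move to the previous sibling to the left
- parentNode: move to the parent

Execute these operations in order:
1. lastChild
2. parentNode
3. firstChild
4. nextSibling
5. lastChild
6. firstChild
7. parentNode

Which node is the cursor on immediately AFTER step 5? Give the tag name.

After 1 (lastChild): ol
After 2 (parentNode): td
After 3 (firstChild): h2
After 4 (nextSibling): header
After 5 (lastChild): li

Answer: li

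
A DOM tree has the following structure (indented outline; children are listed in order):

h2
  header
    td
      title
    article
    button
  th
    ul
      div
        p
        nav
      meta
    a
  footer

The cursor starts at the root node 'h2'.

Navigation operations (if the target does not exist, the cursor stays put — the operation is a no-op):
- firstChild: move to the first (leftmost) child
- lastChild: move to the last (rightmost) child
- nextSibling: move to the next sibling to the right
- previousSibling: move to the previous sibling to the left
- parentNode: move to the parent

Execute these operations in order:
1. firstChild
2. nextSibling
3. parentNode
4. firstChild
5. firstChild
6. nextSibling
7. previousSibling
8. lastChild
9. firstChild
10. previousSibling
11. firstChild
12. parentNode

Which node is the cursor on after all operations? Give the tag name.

After 1 (firstChild): header
After 2 (nextSibling): th
After 3 (parentNode): h2
After 4 (firstChild): header
After 5 (firstChild): td
After 6 (nextSibling): article
After 7 (previousSibling): td
After 8 (lastChild): title
After 9 (firstChild): title (no-op, stayed)
After 10 (previousSibling): title (no-op, stayed)
After 11 (firstChild): title (no-op, stayed)
After 12 (parentNode): td

Answer: td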